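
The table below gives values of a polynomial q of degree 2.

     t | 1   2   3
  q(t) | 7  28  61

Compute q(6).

232

Write q(t) = at^2 + bt + c. Substituting each data point gives a linear system:
  a + b + c = 7
  4a + 2b + c = 28
  9a + 3b + c = 61
Solving the system yields a = 6, b = 3, c = -2.
So q(t) = 6t² + 3t - 2.
Then q(6) = 232.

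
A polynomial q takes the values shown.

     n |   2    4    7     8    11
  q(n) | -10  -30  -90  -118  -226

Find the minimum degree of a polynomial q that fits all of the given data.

Divided differences on the nodes 2, 4, 7, 8, 11:
  order 0: -10  -30  -90  -118  -226
  order 1: -10  -20  -28  -36
  order 2: -2  -2  -2
  order 3: 0  0
  order 4: 0
The order-2 divided differences are all -2 (nonzero) and every higher order vanishes, so the data lies on a polynomial of degree exactly 2.

2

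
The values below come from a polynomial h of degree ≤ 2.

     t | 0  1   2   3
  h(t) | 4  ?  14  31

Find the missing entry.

On equispaced nodes a degree-2 polynomial has vanishing third forward difference, so
  - h(0) + 3·h(1) - 3·h(2) + h(3) = 0.
Substituting the known values and solving for h(1):
  3·h(1) = 15
  h(1) = 5.

5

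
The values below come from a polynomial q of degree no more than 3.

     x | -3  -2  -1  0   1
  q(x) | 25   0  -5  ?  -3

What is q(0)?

-2

The 4 known points determine the degree-3 polynomial uniquely.
Write q(x) = ax^3 + bx^2 + cx + d. Substituting each data point gives a linear system:
  -27a + 9b - 3c + d = 25
  -8a + 4b - 2c + d = 0
  -a + b - c + d = -5
  a + b + c + d = -3
Solving the system yields a = -2, b = -2, c = 3, d = -2.
So q(x) = -2x^3 - 2x^2 + 3x - 2.
Then q(0) = -2.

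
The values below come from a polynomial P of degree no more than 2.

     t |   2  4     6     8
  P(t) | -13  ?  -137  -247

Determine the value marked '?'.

-59

The 3 known points determine the degree-2 polynomial uniquely.
Write P(t) = at^2 + bt + c. Substituting each data point gives a linear system:
  4a + 2b + c = -13
  36a + 6b + c = -137
  64a + 8b + c = -247
Solving the system yields a = -4, b = 1, c = 1.
So P(t) = -4t^2 + t + 1.
Then P(4) = -59.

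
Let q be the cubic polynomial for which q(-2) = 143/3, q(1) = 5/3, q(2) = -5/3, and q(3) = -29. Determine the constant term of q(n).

Write q(n) = an^3 + bn^2 + cn + d. Substituting each data point gives a linear system:
  -8a + 4b - 2c + d = 143/3
  a + b + c + d = 5/3
  8a + 4b + 2c + d = -5/3
  27a + 9b + 3c + d = -29
Solving the system yields a = -3, b = 6, c = -1/3, d = -1.
So q(n) = -3n³ + 6n² - (1/3)n - 1.
The constant term is -1.

-1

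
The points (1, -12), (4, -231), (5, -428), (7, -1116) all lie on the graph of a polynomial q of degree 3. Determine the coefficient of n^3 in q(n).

-3

Write q(n) = an^3 + bn^2 + cn + d. Substituting each data point gives a linear system:
  a + b + c + d = -12
  64a + 16b + 4c + d = -231
  125a + 25b + 5c + d = -428
  343a + 49b + 7c + d = -1116
Solving the system yields a = -3, b = -1, c = -5, d = -3.
So q(n) = -3n³ - n² - 5n - 3.
The leading coefficient is -3.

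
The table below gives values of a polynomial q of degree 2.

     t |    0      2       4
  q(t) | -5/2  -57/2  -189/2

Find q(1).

-21/2

Forward differences of the values at t = 0, 2, 4:
  q  : -5/2  -57/2  -189/2
  Δ  : -26  -66
  Δ^2: -40
The second differences are constant, confirming degree 2.
Interpolating (Newton forward form) and evaluating at t = 1 gives q(1) = -21/2.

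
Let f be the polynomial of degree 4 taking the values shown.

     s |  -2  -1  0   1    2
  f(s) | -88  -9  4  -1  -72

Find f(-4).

Using the Lagrange interpolation formula with nodes -2, -1, 0, 1, 2:
  L_0(s) = (s + 1)s(s - 1)(s - 2) / 24
  L_1(s) = (s + 2)s(s - 1)(s - 2) / -6
  L_2(s) = (s + 2)(s + 1)(s - 1)(s - 2) / 4
  L_3(s) = (s + 2)(s + 1)s(s - 2) / -6
  L_4(s) = (s + 2)(s + 1)s(s - 1) / 24
Then f(s) = -88·L_0(s) - 9·L_1(s) + 4·L_2(s) - 1·L_3(s) - 72·L_4(s).
Expanding and collecting terms gives f(s) = -4s⁴ - 5s² + 4s + 4.
Evaluating at s = -4: f(-4) = -1116.

-1116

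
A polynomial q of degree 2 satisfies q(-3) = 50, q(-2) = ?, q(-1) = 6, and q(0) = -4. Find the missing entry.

On equispaced nodes a degree-2 polynomial has vanishing third forward difference, so
  - q(-3) + 3·q(-2) - 3·q(-1) + q(0) = 0.
Substituting the known values and solving for q(-2):
  3·q(-2) = 72
  q(-2) = 24.

24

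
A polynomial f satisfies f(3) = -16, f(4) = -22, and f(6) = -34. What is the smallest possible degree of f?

1

Divided differences on the nodes 3, 4, 6:
  order 0: -16  -22  -34
  order 1: -6  -6
  order 2: 0
The order-1 divided differences are all -6 (nonzero) and every higher order vanishes, so the data lies on a polynomial of degree exactly 1.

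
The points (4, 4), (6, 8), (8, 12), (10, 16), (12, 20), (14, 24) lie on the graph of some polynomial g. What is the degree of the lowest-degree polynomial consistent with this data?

Forward differences of the values at u = 4, 6, 8, 10, 12, 14:
  g  : 4  8  12  16  20  24
  Δ  : 4  4  4  4  4
  Δ^2: 0  0  0  0
  Δ^3: 0  0  0
  Δ^4: 0  0
  Δ^5: 0
The first differences are constant (4) and nonzero, while all higher differences vanish, so the minimal degree is 1.

1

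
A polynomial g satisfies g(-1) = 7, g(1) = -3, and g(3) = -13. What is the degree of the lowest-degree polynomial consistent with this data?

1

Forward differences of the values at t = -1, 1, 3:
  g  : 7  -3  -13
  Δ  : -10  -10
  Δ^2: 0
The first differences are constant (-10) and nonzero, while all higher differences vanish, so the minimal degree is 1.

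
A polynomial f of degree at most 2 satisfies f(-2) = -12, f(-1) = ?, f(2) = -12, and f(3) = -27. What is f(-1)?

-3

The 3 known points determine the degree-2 polynomial uniquely.
Write f(t) = at^2 + bt + c. Substituting each data point gives a linear system:
  4a - 2b + c = -12
  4a + 2b + c = -12
  9a + 3b + c = -27
Solving the system yields a = -3, b = 0, c = 0.
So f(t) = -3t^2.
Then f(-1) = -3.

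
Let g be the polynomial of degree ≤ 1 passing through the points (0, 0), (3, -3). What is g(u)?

g(u) = -u

Using the Lagrange interpolation formula with nodes 0, 3:
  L_0(u) = (u - 3) / -3
  L_1(u) = u / 3
Then g(u) = 0·L_0(u) - 3·L_1(u).
Expanding and collecting terms gives g(u) = -u.
Check: g(3) = -3. ✓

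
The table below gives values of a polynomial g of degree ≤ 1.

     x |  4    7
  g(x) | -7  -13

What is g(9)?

-17

Using the Lagrange interpolation formula with nodes 4, 7:
  L_0(x) = (x - 7) / -3
  L_1(x) = (x - 4) / 3
Then g(x) = -7·L_0(x) - 13·L_1(x).
Expanding and collecting terms gives g(x) = -2x + 1.
Evaluating at x = 9: g(9) = -17.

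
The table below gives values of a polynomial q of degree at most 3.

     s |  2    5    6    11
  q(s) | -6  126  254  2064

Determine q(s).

q(s) = 2s^3 - 5s^2 + s - 4

Write q(s) = as^3 + bs^2 + cs + d. Substituting each data point gives a linear system:
  8a + 4b + 2c + d = -6
  125a + 25b + 5c + d = 126
  216a + 36b + 6c + d = 254
  1331a + 121b + 11c + d = 2064
Solving the system yields a = 2, b = -5, c = 1, d = -4.
So q(s) = 2s^3 - 5s^2 + s - 4.
Check: q(11) = 2064. ✓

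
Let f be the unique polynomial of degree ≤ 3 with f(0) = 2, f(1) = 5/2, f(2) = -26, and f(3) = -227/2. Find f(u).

f(u) = -5u^3 + (1/2)u^2 + 5u + 2

Using the Lagrange interpolation formula with nodes 0, 1, 2, 3:
  L_0(u) = (u - 1)(u - 2)(u - 3) / -6
  L_1(u) = u(u - 2)(u - 3) / 2
  L_2(u) = u(u - 1)(u - 3) / -2
  L_3(u) = u(u - 1)(u - 2) / 6
Then f(u) = 2·L_0(u) + 5/2·L_1(u) - 26·L_2(u) - 227/2·L_3(u).
Expanding and collecting terms gives f(u) = -5u^3 + (1/2)u^2 + 5u + 2.
Check: f(2) = -26. ✓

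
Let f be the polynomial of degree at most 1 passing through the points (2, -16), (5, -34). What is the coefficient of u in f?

Write f(u) = au + b. Substituting each data point gives a linear system:
  2a + b = -16
  5a + b = -34
Solving the system yields a = -6, b = -4.
So f(u) = -6u - 4.
The leading coefficient is -6.

-6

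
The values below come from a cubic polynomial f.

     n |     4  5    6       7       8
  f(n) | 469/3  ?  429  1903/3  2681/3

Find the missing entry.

815/3

The 4 known points determine the degree-3 polynomial uniquely.
Write f(n) = an^3 + bn^2 + cn + d. Substituting each data point gives a linear system:
  64a + 16b + 4c + d = 469/3
  216a + 36b + 6c + d = 429
  343a + 49b + 7c + d = 1903/3
  512a + 64b + 8c + d = 2681/3
Solving the system yields a = 1, b = 6, c = 1/3, d = -5.
So f(n) = n³ + 6n² + (1/3)n - 5.
Then f(5) = 815/3.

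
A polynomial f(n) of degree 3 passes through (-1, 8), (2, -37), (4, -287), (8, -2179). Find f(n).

Using the Lagrange interpolation formula with nodes -1, 2, 4, 8:
  L_0(n) = (n - 2)(n - 4)(n - 8) / -135
  L_1(n) = (n + 1)(n - 4)(n - 8) / 36
  L_2(n) = (n + 1)(n - 2)(n - 8) / -40
  L_3(n) = (n + 1)(n - 2)(n - 4) / 216
Then f(n) = 8·L_0(n) - 37·L_1(n) - 287·L_2(n) - 2179·L_3(n).
Expanding and collecting terms gives f(n) = -4n^3 - 2n^2 - n + 5.
Check: f(-1) = 8. ✓

f(n) = -4n^3 - 2n^2 - n + 5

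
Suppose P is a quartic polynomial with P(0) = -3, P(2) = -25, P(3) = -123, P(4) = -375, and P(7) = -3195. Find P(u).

Using the Lagrange interpolation formula with nodes 0, 2, 3, 4, 7:
  L_0(u) = (u - 2)(u - 3)(u - 4)(u - 7) / 168
  L_1(u) = u(u - 3)(u - 4)(u - 7) / -20
  L_2(u) = u(u - 2)(u - 4)(u - 7) / 12
  L_3(u) = u(u - 2)(u - 3)(u - 7) / -24
  L_4(u) = u(u - 2)(u - 3)(u - 4) / 420
Then P(u) = -3·L_0(u) - 25·L_1(u) - 123·L_2(u) - 375·L_3(u) - 3195·L_4(u).
Expanding and collecting terms gives P(u) = -u^4 - 3u^3 + 5u^2 - u - 3.
Check: P(0) = -3. ✓

P(u) = -u^4 - 3u^3 + 5u^2 - u - 3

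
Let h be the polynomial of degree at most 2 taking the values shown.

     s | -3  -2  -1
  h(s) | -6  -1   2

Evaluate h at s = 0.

3

Write h(s) = as^2 + bs + c. Substituting each data point gives a linear system:
  9a - 3b + c = -6
  4a - 2b + c = -1
  a - b + c = 2
Solving the system yields a = -1, b = 0, c = 3.
So h(s) = -s² + 3.
Then h(0) = 3.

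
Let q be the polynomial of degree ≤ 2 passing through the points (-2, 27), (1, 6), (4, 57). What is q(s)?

Write q(s) = as^2 + bs + c. Substituting each data point gives a linear system:
  4a - 2b + c = 27
  a + b + c = 6
  16a + 4b + c = 57
Solving the system yields a = 4, b = -3, c = 5.
So q(s) = 4s^2 - 3s + 5.
Check: q(-2) = 27. ✓

q(s) = 4s^2 - 3s + 5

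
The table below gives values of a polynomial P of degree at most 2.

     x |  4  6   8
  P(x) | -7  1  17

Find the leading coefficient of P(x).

Write P(x) = ax^2 + bx + c. Substituting each data point gives a linear system:
  16a + 4b + c = -7
  36a + 6b + c = 1
  64a + 8b + c = 17
Solving the system yields a = 1, b = -6, c = 1.
So P(x) = x^2 - 6x + 1.
The leading coefficient is 1.

1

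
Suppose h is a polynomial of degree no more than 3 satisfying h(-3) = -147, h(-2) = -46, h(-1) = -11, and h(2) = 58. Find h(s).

Write h(s) = as^3 + bs^2 + cs + d. Substituting each data point gives a linear system:
  -27a + 9b - 3c + d = -147
  -8a + 4b - 2c + d = -46
  -a + b - c + d = -11
  8a + 4b + 2c + d = 58
Solving the system yields a = 6, b = 3, c = 2, d = -6.
So h(s) = 6s³ + 3s² + 2s - 6.
Check: h(-2) = -46. ✓

h(s) = 6s^3 + 3s^2 + 2s - 6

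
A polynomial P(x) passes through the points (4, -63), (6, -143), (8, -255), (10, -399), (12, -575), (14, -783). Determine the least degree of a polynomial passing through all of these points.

2

Forward differences of the values at x = 4, 6, 8, 10, 12, 14:
  P  : -63  -143  -255  -399  -575  -783
  Δ  : -80  -112  -144  -176  -208
  Δ^2: -32  -32  -32  -32
  Δ^3: 0  0  0
  Δ^4: 0  0
  Δ^5: 0
The second differences are constant (-32) and nonzero, while all higher differences vanish, so the minimal degree is 2.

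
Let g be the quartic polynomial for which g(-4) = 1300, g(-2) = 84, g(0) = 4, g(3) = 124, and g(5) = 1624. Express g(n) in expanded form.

Using the Lagrange interpolation formula with nodes -4, -2, 0, 3, 5:
  L_0(n) = (n + 2)n(n - 3)(n - 5) / 504
  L_1(n) = (n + 4)n(n - 3)(n - 5) / -140
  L_2(n) = (n + 4)(n + 2)(n - 3)(n - 5) / 120
  L_3(n) = (n + 4)(n + 2)n(n - 5) / -210
  L_4(n) = (n + 4)(n + 2)n(n - 3) / 630
Then g(n) = 1300·L_0(n) + 84·L_1(n) + 4·L_2(n) + 124·L_3(n) + 1624·L_4(n).
Expanding and collecting terms gives g(n) = 4n^4 - 6n^3 - 6n^2 + 4n + 4.
Check: g(0) = 4. ✓

g(n) = 4n^4 - 6n^3 - 6n^2 + 4n + 4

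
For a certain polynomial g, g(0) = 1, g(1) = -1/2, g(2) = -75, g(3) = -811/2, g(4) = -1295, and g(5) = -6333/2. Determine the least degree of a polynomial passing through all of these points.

Forward differences of the values at n = 0, 1, 2, 3, 4, 5:
  g  : 1  -1/2  -75  -811/2  -1295  -6333/2
  Δ  : -3/2  -149/2  -661/2  -1779/2  -3743/2
  Δ^2: -73  -256  -559  -982
  Δ^3: -183  -303  -423
  Δ^4: -120  -120
  Δ^5: 0
The fourth differences are constant (-120) and nonzero, while all higher differences vanish, so the minimal degree is 4.

4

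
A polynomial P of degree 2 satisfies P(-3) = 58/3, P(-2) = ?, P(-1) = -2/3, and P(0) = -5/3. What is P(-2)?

On equispaced nodes a degree-2 polynomial has vanishing third forward difference, so
  - P(-3) + 3·P(-2) - 3·P(-1) + P(0) = 0.
Substituting the known values and solving for P(-2):
  3·P(-2) = 19
  P(-2) = 19/3.

19/3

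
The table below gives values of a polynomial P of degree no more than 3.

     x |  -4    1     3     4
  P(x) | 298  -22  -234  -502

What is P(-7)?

1786

Write P(x) = ax^3 + bx^2 + cx + d. Substituting each data point gives a linear system:
  -64a + 16b - 4c + d = 298
  a + b + c + d = -22
  27a + 9b + 3c + d = -234
  64a + 16b + 4c + d = -502
Solving the system yields a = -6, b = -6, c = -4, d = -6.
So P(x) = -6x³ - 6x² - 4x - 6.
Then P(-7) = 1786.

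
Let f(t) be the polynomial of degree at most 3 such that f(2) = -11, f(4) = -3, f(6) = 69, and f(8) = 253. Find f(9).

402

Forward differences of the values at t = 2, 4, 6, 8:
  f  : -11  -3  69  253
  Δ  : 8  72  184
  Δ^2: 64  112
  Δ^3: 48
The third differences are constant, confirming degree 3.
Interpolating (Newton forward form) and evaluating at t = 9 gives f(9) = 402.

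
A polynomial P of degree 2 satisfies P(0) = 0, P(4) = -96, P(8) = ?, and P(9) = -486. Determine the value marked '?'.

-384

The 3 known points determine the degree-2 polynomial uniquely.
Write P(n) = an^2 + bn + c. Substituting each data point gives a linear system:
  c = 0
  16a + 4b + c = -96
  81a + 9b + c = -486
Solving the system yields a = -6, b = 0, c = 0.
So P(n) = -6n^2.
Then P(8) = -384.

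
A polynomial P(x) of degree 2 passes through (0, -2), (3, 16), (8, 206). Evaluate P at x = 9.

268

Using the Lagrange interpolation formula with nodes 0, 3, 8:
  L_0(x) = (x - 3)(x - 8) / 24
  L_1(x) = x(x - 8) / -15
  L_2(x) = x(x - 3) / 40
Then P(x) = -2·L_0(x) + 16·L_1(x) + 206·L_2(x).
Expanding and collecting terms gives P(x) = 4x^2 - 6x - 2.
Evaluating at x = 9: P(9) = 268.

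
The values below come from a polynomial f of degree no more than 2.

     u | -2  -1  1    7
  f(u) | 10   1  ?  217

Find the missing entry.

7

The 3 known points determine the degree-2 polynomial uniquely.
Write f(u) = au^2 + bu + c. Substituting each data point gives a linear system:
  4a - 2b + c = 10
  a - b + c = 1
  49a + 7b + c = 217
Solving the system yields a = 4, b = 3, c = 0.
So f(u) = 4u^2 + 3u.
Then f(1) = 7.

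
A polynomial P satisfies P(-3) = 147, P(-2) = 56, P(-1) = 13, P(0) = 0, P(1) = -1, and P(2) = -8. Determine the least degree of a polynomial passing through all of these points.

Forward differences of the values at s = -3, -2, -1, 0, 1, 2:
  P  : 147  56  13  0  -1  -8
  Δ  : -91  -43  -13  -1  -7
  Δ^2: 48  30  12  -6
  Δ^3: -18  -18  -18
  Δ^4: 0  0
  Δ^5: 0
The third differences are constant (-18) and nonzero, while all higher differences vanish, so the minimal degree is 3.

3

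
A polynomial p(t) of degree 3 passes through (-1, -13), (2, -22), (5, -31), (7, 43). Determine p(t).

p(t) = t^3 - 6t^2 - 6

Write p(t) = at^3 + bt^2 + ct + d. Substituting each data point gives a linear system:
  -a + b - c + d = -13
  8a + 4b + 2c + d = -22
  125a + 25b + 5c + d = -31
  343a + 49b + 7c + d = 43
Solving the system yields a = 1, b = -6, c = 0, d = -6.
So p(t) = t³ - 6t² - 6.
Check: p(-1) = -13. ✓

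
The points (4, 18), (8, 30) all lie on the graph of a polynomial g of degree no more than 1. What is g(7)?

Write g(x) = ax + b. Substituting each data point gives a linear system:
  4a + b = 18
  8a + b = 30
Solving the system yields a = 3, b = 6.
So g(x) = 3x + 6.
Then g(7) = 27.

27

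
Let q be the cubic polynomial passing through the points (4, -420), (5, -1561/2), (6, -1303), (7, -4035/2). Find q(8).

Using the Lagrange interpolation formula with nodes 4, 5, 6, 7:
  L_0(t) = (t - 5)(t - 6)(t - 7) / -6
  L_1(t) = (t - 4)(t - 6)(t - 7) / 2
  L_2(t) = (t - 4)(t - 5)(t - 7) / -2
  L_3(t) = (t - 4)(t - 5)(t - 6) / 6
Then q(t) = -420·L_0(t) - 1561/2·L_1(t) - 1303·L_2(t) - 4035/2·L_3(t).
Expanding and collecting terms gives q(t) = -5t³ - 6t² - (3/2)t + 2.
Evaluating at t = 8: q(8) = -2954.

-2954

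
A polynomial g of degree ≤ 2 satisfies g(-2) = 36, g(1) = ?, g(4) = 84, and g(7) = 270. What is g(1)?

6

The 3 known points determine the degree-2 polynomial uniquely.
Write g(u) = au^2 + bu + c. Substituting each data point gives a linear system:
  4a - 2b + c = 36
  16a + 4b + c = 84
  49a + 7b + c = 270
Solving the system yields a = 6, b = -4, c = 4.
So g(u) = 6u² - 4u + 4.
Then g(1) = 6.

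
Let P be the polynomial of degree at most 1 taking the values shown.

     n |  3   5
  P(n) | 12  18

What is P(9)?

Write P(n) = an + b. Substituting each data point gives a linear system:
  3a + b = 12
  5a + b = 18
Solving the system yields a = 3, b = 3.
So P(n) = 3n + 3.
Then P(9) = 30.

30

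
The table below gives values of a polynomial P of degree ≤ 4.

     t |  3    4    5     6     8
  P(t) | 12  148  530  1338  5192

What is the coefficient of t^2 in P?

1

Write P(t) = at^4 + bt^3 + ct^2 + dt + e. Substituting each data point gives a linear system:
  81a + 27b + 9c + 3d + e = 12
  256a + 64b + 16c + 4d + e = 148
  625a + 125b + 25c + 5d + e = 530
  1296a + 216b + 36c + 6d + e = 1338
  4096a + 512b + 64c + 8d + e = 5192
Solving the system yields a = 2, b = -6, c = 1, d = 1, e = 0.
So P(t) = 2t^4 - 6t^3 + t^2 + t.
The coefficient of t^2 is 1.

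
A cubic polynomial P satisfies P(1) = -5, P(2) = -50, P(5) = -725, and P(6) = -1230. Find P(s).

P(s) = -5s^3 - 5s^2 + 5s

Write P(s) = as^3 + bs^2 + cs + d. Substituting each data point gives a linear system:
  a + b + c + d = -5
  8a + 4b + 2c + d = -50
  125a + 25b + 5c + d = -725
  216a + 36b + 6c + d = -1230
Solving the system yields a = -5, b = -5, c = 5, d = 0.
So P(s) = -5s^3 - 5s^2 + 5s.
Check: P(1) = -5. ✓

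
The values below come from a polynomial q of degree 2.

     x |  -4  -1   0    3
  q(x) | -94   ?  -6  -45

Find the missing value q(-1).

-13

The 3 known points determine the degree-2 polynomial uniquely.
Write q(x) = ax^2 + bx + c. Substituting each data point gives a linear system:
  16a - 4b + c = -94
  c = -6
  9a + 3b + c = -45
Solving the system yields a = -5, b = 2, c = -6.
So q(x) = -5x^2 + 2x - 6.
Then q(-1) = -13.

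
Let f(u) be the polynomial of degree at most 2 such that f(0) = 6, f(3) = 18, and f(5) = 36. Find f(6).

Write f(u) = au^2 + bu + c. Substituting each data point gives a linear system:
  c = 6
  9a + 3b + c = 18
  25a + 5b + c = 36
Solving the system yields a = 1, b = 1, c = 6.
So f(u) = u^2 + u + 6.
Then f(6) = 48.

48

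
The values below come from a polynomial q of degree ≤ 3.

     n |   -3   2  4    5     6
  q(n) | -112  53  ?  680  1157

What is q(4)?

357

The 4 known points determine the degree-3 polynomial uniquely.
Write q(n) = an^3 + bn^2 + cn + d. Substituting each data point gives a linear system:
  -27a + 9b - 3c + d = -112
  8a + 4b + 2c + d = 53
  125a + 25b + 5c + d = 680
  216a + 36b + 6c + d = 1157
Solving the system yields a = 5, b = 2, c = 0, d = 5.
So q(n) = 5n^3 + 2n^2 + 5.
Then q(4) = 357.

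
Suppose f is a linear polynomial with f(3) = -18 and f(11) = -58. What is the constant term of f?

Write f(t) = at + b. Substituting each data point gives a linear system:
  3a + b = -18
  11a + b = -58
Solving the system yields a = -5, b = -3.
So f(t) = -5t - 3.
The constant term is -3.

-3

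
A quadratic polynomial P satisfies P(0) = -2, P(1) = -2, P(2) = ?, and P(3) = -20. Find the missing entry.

On equispaced nodes a degree-2 polynomial has vanishing third forward difference, so
  - P(0) + 3·P(1) - 3·P(2) + P(3) = 0.
Substituting the known values and solving for P(2):
  -3·P(2) = 24
  P(2) = -8.

-8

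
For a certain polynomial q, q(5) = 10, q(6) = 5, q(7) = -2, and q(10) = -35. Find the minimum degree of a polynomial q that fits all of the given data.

Divided differences on the nodes 5, 6, 7, 10:
  order 0: 10  5  -2  -35
  order 1: -5  -7  -11
  order 2: -1  -1
  order 3: 0
The order-2 divided differences are all -1 (nonzero) and every higher order vanishes, so the data lies on a polynomial of degree exactly 2.

2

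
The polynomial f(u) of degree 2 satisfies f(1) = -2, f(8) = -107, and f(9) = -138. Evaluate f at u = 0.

-3

Write f(u) = au^2 + bu + c. Substituting each data point gives a linear system:
  a + b + c = -2
  64a + 8b + c = -107
  81a + 9b + c = -138
Solving the system yields a = -2, b = 3, c = -3.
So f(u) = -2u^2 + 3u - 3.
Then f(0) = -3.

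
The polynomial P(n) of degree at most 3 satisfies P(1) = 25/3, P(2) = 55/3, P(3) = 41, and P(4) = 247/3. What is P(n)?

Write P(n) = an^3 + bn^2 + cn + d. Substituting each data point gives a linear system:
  a + b + c + d = 25/3
  8a + 4b + 2c + d = 55/3
  27a + 9b + 3c + d = 41
  64a + 16b + 4c + d = 247/3
Solving the system yields a = 1, b = 1/3, c = 2, d = 5.
So P(n) = n^3 + (1/3)n^2 + 2n + 5.
Check: P(4) = 247/3. ✓

P(n) = n^3 + (1/3)n^2 + 2n + 5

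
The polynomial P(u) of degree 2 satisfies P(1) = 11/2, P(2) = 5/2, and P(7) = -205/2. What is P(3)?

-13/2

Using the Lagrange interpolation formula with nodes 1, 2, 7:
  L_0(u) = (u - 2)(u - 7) / 6
  L_1(u) = (u - 1)(u - 7) / -5
  L_2(u) = (u - 1)(u - 2) / 30
Then P(u) = 11/2·L_0(u) + 5/2·L_1(u) - 205/2·L_2(u).
Expanding and collecting terms gives P(u) = -3u^2 + 6u + 5/2.
Evaluating at u = 3: P(3) = -13/2.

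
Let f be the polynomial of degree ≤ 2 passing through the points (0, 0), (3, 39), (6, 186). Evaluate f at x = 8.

Write f(x) = ax^2 + bx + c. Substituting each data point gives a linear system:
  c = 0
  9a + 3b + c = 39
  36a + 6b + c = 186
Solving the system yields a = 6, b = -5, c = 0.
So f(x) = 6x^2 - 5x.
Then f(8) = 344.

344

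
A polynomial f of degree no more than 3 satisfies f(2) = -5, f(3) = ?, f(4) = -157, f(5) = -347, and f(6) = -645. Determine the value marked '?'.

-51

On equispaced nodes a degree-3 polynomial has vanishing fourth forward difference, so
  f(2) - 4·f(3) + 6·f(4) - 4·f(5) + f(6) = 0.
Substituting the known values and solving for f(3):
  -4·f(3) = 204
  f(3) = -51.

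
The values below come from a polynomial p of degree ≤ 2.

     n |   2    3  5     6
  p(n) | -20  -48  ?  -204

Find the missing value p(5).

The 3 known points determine the degree-2 polynomial uniquely.
Write p(n) = an^2 + bn + c. Substituting each data point gives a linear system:
  4a + 2b + c = -20
  9a + 3b + c = -48
  36a + 6b + c = -204
Solving the system yields a = -6, b = 2, c = 0.
So p(n) = -6n² + 2n.
Then p(5) = -140.

-140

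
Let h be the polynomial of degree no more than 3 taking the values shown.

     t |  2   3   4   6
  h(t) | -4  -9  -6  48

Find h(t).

h(t) = t^3 - 5t^2 + t + 6

Using the Lagrange interpolation formula with nodes 2, 3, 4, 6:
  L_0(t) = (t - 3)(t - 4)(t - 6) / -8
  L_1(t) = (t - 2)(t - 4)(t - 6) / 3
  L_2(t) = (t - 2)(t - 3)(t - 6) / -4
  L_3(t) = (t - 2)(t - 3)(t - 4) / 24
Then h(t) = -4·L_0(t) - 9·L_1(t) - 6·L_2(t) + 48·L_3(t).
Expanding and collecting terms gives h(t) = t^3 - 5t^2 + t + 6.
Check: h(3) = -9. ✓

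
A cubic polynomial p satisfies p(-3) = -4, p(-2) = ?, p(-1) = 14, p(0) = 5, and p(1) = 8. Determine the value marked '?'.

The 4 known points determine the degree-3 polynomial uniquely.
Write p(s) = as^3 + bs^2 + cs + d. Substituting each data point gives a linear system:
  -27a + 9b - 3c + d = -4
  -a + b - c + d = 14
  d = 5
  a + b + c + d = 8
Solving the system yields a = 3, b = 6, c = -6, d = 5.
So p(s) = 3s^3 + 6s^2 - 6s + 5.
Then p(-2) = 17.

17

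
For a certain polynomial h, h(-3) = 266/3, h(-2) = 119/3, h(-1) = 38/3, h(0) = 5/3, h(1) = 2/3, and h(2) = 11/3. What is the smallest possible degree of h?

Forward differences of the values at t = -3, -2, -1, 0, 1, 2:
  h  : 266/3  119/3  38/3  5/3  2/3  11/3
  Δ  : -49  -27  -11  -1  3
  Δ^2: 22  16  10  4
  Δ^3: -6  -6  -6
  Δ^4: 0  0
  Δ^5: 0
The third differences are constant (-6) and nonzero, while all higher differences vanish, so the minimal degree is 3.

3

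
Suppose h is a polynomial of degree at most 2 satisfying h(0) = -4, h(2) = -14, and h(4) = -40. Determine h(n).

h(n) = -2n^2 - n - 4

Write h(n) = an^2 + bn + c. Substituting each data point gives a linear system:
  c = -4
  4a + 2b + c = -14
  16a + 4b + c = -40
Solving the system yields a = -2, b = -1, c = -4.
So h(n) = -2n^2 - n - 4.
Check: h(4) = -40. ✓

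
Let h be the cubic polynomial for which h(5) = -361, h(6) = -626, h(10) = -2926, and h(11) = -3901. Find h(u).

Write h(u) = au^3 + bu^2 + cu + d. Substituting each data point gives a linear system:
  125a + 25b + 5c + d = -361
  216a + 36b + 6c + d = -626
  1000a + 100b + 10c + d = -2926
  1331a + 121b + 11c + d = -3901
Solving the system yields a = -3, b = 1, c = -3, d = 4.
So h(u) = -3u^3 + u^2 - 3u + 4.
Check: h(11) = -3901. ✓

h(u) = -3u^3 + u^2 - 3u + 4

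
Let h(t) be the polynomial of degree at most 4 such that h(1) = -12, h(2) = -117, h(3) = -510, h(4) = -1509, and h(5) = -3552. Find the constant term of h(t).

3

Write h(t) = at^4 + bt^3 + ct^2 + dt + e. Substituting each data point gives a linear system:
  a + b + c + d + e = -12
  16a + 8b + 4c + 2d + e = -117
  81a + 27b + 9c + 3d + e = -510
  256a + 64b + 16c + 4d + e = -1509
  625a + 125b + 25c + 5d + e = -3552
Solving the system yields a = -5, b = -3, c = -1, d = -6, e = 3.
So h(t) = -5t^4 - 3t^3 - t^2 - 6t + 3.
The constant term is 3.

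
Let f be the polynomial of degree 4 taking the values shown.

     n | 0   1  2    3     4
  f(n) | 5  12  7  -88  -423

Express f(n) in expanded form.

Write f(n) = an^4 + bn^3 + cn^2 + dn + e. Substituting each data point gives a linear system:
  e = 5
  a + b + c + d + e = 12
  16a + 8b + 4c + 2d + e = 7
  81a + 27b + 9c + 3d + e = -88
  256a + 64b + 16c + 4d + e = -423
Solving the system yields a = -3, b = 5, c = 0, d = 5, e = 5.
So f(n) = -3n⁴ + 5n³ + 5n + 5.
Check: f(2) = 7. ✓

f(n) = -3n^4 + 5n^3 + 5n + 5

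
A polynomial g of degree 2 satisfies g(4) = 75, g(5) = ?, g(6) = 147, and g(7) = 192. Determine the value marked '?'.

The 3 known points determine the degree-2 polynomial uniquely.
Write g(t) = at^2 + bt + c. Substituting each data point gives a linear system:
  16a + 4b + c = 75
  36a + 6b + c = 147
  49a + 7b + c = 192
Solving the system yields a = 3, b = 6, c = 3.
So g(t) = 3t^2 + 6t + 3.
Then g(5) = 108.

108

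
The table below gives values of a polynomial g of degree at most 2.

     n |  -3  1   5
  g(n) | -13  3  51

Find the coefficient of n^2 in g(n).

Write g(n) = an^2 + bn + c. Substituting each data point gives a linear system:
  9a - 3b + c = -13
  a + b + c = 3
  25a + 5b + c = 51
Solving the system yields a = 1, b = 6, c = -4.
So g(n) = n² + 6n - 4.
The leading coefficient is 1.

1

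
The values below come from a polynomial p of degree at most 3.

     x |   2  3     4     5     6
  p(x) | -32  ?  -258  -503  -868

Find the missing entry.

-109

The 4 known points determine the degree-3 polynomial uniquely.
Write p(x) = ax^3 + bx^2 + cx + d. Substituting each data point gives a linear system:
  8a + 4b + 2c + d = -32
  64a + 16b + 4c + d = -258
  125a + 25b + 5c + d = -503
  216a + 36b + 6c + d = -868
Solving the system yields a = -4, b = 0, c = -1, d = 2.
So p(x) = -4x^3 - x + 2.
Then p(3) = -109.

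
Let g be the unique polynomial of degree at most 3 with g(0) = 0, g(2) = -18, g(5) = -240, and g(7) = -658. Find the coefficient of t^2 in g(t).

1

Write g(t) = at^3 + bt^2 + ct + d. Substituting each data point gives a linear system:
  d = 0
  8a + 4b + 2c + d = -18
  125a + 25b + 5c + d = -240
  343a + 49b + 7c + d = -658
Solving the system yields a = -2, b = 1, c = -3, d = 0.
So g(t) = -2t³ + t² - 3t.
The coefficient of t^2 is 1.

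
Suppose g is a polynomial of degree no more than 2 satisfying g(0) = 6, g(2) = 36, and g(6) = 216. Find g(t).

Write g(t) = at^2 + bt + c. Substituting each data point gives a linear system:
  c = 6
  4a + 2b + c = 36
  36a + 6b + c = 216
Solving the system yields a = 5, b = 5, c = 6.
So g(t) = 5t^2 + 5t + 6.
Check: g(6) = 216. ✓

g(t) = 5t^2 + 5t + 6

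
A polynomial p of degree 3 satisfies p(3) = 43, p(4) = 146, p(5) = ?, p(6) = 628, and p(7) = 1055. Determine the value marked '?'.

333

On equispaced nodes a degree-3 polynomial has vanishing fourth forward difference, so
  p(3) - 4·p(4) + 6·p(5) - 4·p(6) + p(7) = 0.
Substituting the known values and solving for p(5):
  6·p(5) = 1998
  p(5) = 333.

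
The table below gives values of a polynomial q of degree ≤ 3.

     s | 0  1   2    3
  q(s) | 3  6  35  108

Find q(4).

Using the Lagrange interpolation formula with nodes 0, 1, 2, 3:
  L_0(s) = (s - 1)(s - 2)(s - 3) / -6
  L_1(s) = s(s - 2)(s - 3) / 2
  L_2(s) = s(s - 1)(s - 3) / -2
  L_3(s) = s(s - 1)(s - 2) / 6
Then q(s) = 3·L_0(s) + 6·L_1(s) + 35·L_2(s) + 108·L_3(s).
Expanding and collecting terms gives q(s) = 3s^3 + 4s^2 - 4s + 3.
Evaluating at s = 4: q(4) = 243.

243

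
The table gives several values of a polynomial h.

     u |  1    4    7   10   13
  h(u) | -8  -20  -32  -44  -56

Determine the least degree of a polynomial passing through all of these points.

Forward differences of the values at u = 1, 4, 7, 10, 13:
  h  : -8  -20  -32  -44  -56
  Δ  : -12  -12  -12  -12
  Δ^2: 0  0  0
  Δ^3: 0  0
  Δ^4: 0
The first differences are constant (-12) and nonzero, while all higher differences vanish, so the minimal degree is 1.

1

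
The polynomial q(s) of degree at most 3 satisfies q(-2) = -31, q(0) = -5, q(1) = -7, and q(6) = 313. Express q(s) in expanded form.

q(s) = 2s^3 - 3s^2 - s - 5

Using the Lagrange interpolation formula with nodes -2, 0, 1, 6:
  L_0(s) = s(s - 1)(s - 6) / -48
  L_1(s) = (s + 2)(s - 1)(s - 6) / 12
  L_2(s) = (s + 2)s(s - 6) / -15
  L_3(s) = (s + 2)s(s - 1) / 240
Then q(s) = -31·L_0(s) - 5·L_1(s) - 7·L_2(s) + 313·L_3(s).
Expanding and collecting terms gives q(s) = 2s^3 - 3s^2 - s - 5.
Check: q(6) = 313. ✓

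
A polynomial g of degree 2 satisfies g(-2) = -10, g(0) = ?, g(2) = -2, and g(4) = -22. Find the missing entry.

The 3 known points determine the degree-2 polynomial uniquely.
Write g(s) = as^2 + bs + c. Substituting each data point gives a linear system:
  4a - 2b + c = -10
  4a + 2b + c = -2
  16a + 4b + c = -22
Solving the system yields a = -2, b = 2, c = 2.
So g(s) = -2s² + 2s + 2.
Then g(0) = 2.

2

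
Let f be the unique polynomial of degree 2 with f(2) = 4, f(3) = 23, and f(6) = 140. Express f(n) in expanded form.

Write f(n) = an^2 + bn + c. Substituting each data point gives a linear system:
  4a + 2b + c = 4
  9a + 3b + c = 23
  36a + 6b + c = 140
Solving the system yields a = 5, b = -6, c = -4.
So f(n) = 5n^2 - 6n - 4.
Check: f(2) = 4. ✓

f(n) = 5n^2 - 6n - 4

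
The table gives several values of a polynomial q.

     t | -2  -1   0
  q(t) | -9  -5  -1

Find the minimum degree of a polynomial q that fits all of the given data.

Forward differences of the values at t = -2, -1, 0:
  q  : -9  -5  -1
  Δ  : 4  4
  Δ^2: 0
The first differences are constant (4) and nonzero, while all higher differences vanish, so the minimal degree is 1.

1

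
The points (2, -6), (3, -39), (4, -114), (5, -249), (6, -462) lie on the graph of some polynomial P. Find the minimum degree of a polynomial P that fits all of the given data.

3

Forward differences of the values at x = 2, 3, 4, 5, 6:
  P  : -6  -39  -114  -249  -462
  Δ  : -33  -75  -135  -213
  Δ^2: -42  -60  -78
  Δ^3: -18  -18
  Δ^4: 0
The third differences are constant (-18) and nonzero, while all higher differences vanish, so the minimal degree is 3.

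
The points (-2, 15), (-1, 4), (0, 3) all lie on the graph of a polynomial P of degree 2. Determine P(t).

Using the Lagrange interpolation formula with nodes -2, -1, 0:
  L_0(t) = (t + 1)t / 2
  L_1(t) = (t + 2)t / -1
  L_2(t) = (t + 2)(t + 1) / 2
Then P(t) = 15·L_0(t) + 4·L_1(t) + 3·L_2(t).
Expanding and collecting terms gives P(t) = 5t² + 4t + 3.
Check: P(-1) = 4. ✓

P(t) = 5t^2 + 4t + 3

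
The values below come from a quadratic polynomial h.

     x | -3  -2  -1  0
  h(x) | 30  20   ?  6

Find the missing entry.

12

On equispaced nodes a degree-2 polynomial has vanishing third forward difference, so
  - h(-3) + 3·h(-2) - 3·h(-1) + h(0) = 0.
Substituting the known values and solving for h(-1):
  -3·h(-1) = -36
  h(-1) = 12.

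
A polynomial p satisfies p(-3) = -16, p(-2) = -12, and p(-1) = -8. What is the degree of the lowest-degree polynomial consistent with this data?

1

Forward differences of the values at n = -3, -2, -1:
  p  : -16  -12  -8
  Δ  : 4  4
  Δ^2: 0
The first differences are constant (4) and nonzero, while all higher differences vanish, so the minimal degree is 1.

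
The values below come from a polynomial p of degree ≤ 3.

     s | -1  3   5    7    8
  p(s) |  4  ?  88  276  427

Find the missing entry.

The 4 known points determine the degree-3 polynomial uniquely.
Write p(s) = as^3 + bs^2 + cs + d. Substituting each data point gives a linear system:
  -a + b - c + d = 4
  125a + 25b + 5c + d = 88
  343a + 49b + 7c + d = 276
  512a + 64b + 8c + d = 427
Solving the system yields a = 1, b = -1, c = -3, d = 3.
So p(s) = s^3 - s^2 - 3s + 3.
Then p(3) = 12.

12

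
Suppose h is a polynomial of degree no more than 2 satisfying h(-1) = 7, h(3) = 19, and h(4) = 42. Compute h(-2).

24

Using the Lagrange interpolation formula with nodes -1, 3, 4:
  L_0(x) = (x - 3)(x - 4) / 20
  L_1(x) = (x + 1)(x - 4) / -4
  L_2(x) = (x + 1)(x - 3) / 5
Then h(x) = 7·L_0(x) + 19·L_1(x) + 42·L_2(x).
Expanding and collecting terms gives h(x) = 4x^2 - 5x - 2.
Evaluating at x = -2: h(-2) = 24.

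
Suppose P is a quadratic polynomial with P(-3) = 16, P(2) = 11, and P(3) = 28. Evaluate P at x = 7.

156

Using the Lagrange interpolation formula with nodes -3, 2, 3:
  L_0(x) = (x - 2)(x - 3) / 30
  L_1(x) = (x + 3)(x - 3) / -5
  L_2(x) = (x + 3)(x - 2) / 6
Then P(x) = 16·L_0(x) + 11·L_1(x) + 28·L_2(x).
Expanding and collecting terms gives P(x) = 3x^2 + 2x - 5.
Evaluating at x = 7: P(7) = 156.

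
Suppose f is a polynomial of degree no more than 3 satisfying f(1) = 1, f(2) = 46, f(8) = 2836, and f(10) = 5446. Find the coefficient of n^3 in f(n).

Write f(n) = an^3 + bn^2 + cn + d. Substituting each data point gives a linear system:
  a + b + c + d = 1
  8a + 4b + 2c + d = 46
  512a + 64b + 8c + d = 2836
  1000a + 100b + 10c + d = 5446
Solving the system yields a = 5, b = 5, c = -5, d = -4.
So f(n) = 5n^3 + 5n^2 - 5n - 4.
The leading coefficient is 5.

5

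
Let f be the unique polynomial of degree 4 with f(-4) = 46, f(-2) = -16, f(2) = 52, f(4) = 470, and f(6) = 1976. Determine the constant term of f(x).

2

Write f(x) = ax^4 + bx^3 + cx^2 + dx + e. Substituting each data point gives a linear system:
  256a - 64b + 16c - 4d + e = 46
  16a - 8b + 4c - 2d + e = -16
  16a + 8b + 4c + 2d + e = 52
  256a + 64b + 16c + 4d + e = 470
  1296a + 216b + 36c + 6d + e = 1976
Solving the system yields a = 1, b = 3, c = 0, d = 5, e = 2.
So f(x) = x^4 + 3x^3 + 5x + 2.
The constant term is 2.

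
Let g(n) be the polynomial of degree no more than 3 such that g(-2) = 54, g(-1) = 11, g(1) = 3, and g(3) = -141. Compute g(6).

Using the Lagrange interpolation formula with nodes -2, -1, 1, 3:
  L_0(n) = (n + 1)(n - 1)(n - 3) / -15
  L_1(n) = (n + 2)(n - 1)(n - 3) / 8
  L_2(n) = (n + 2)(n + 1)(n - 3) / -12
  L_3(n) = (n + 2)(n + 1)(n - 1) / 40
Then g(n) = 54·L_0(n) + 11·L_1(n) + 3·L_2(n) - 141·L_3(n).
Expanding and collecting terms gives g(n) = -6n^3 + n^2 + 2n + 6.
Evaluating at n = 6: g(6) = -1242.

-1242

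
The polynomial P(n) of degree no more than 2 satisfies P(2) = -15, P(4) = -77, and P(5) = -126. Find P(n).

P(n) = -6n^2 + 5n - 1

Using the Lagrange interpolation formula with nodes 2, 4, 5:
  L_0(n) = (n - 4)(n - 5) / 6
  L_1(n) = (n - 2)(n - 5) / -2
  L_2(n) = (n - 2)(n - 4) / 3
Then P(n) = -15·L_0(n) - 77·L_1(n) - 126·L_2(n).
Expanding and collecting terms gives P(n) = -6n^2 + 5n - 1.
Check: P(4) = -77. ✓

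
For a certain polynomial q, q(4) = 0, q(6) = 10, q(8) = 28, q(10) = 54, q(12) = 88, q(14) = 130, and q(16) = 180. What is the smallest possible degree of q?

2

Forward differences of the values at t = 4, 6, 8, 10, 12, 14, 16:
  q  : 0  10  28  54  88  130  180
  Δ  : 10  18  26  34  42  50
  Δ^2: 8  8  8  8  8
  Δ^3: 0  0  0  0
  Δ^4: 0  0  0
  Δ^5: 0  0
  Δ^6: 0
The second differences are constant (8) and nonzero, while all higher differences vanish, so the minimal degree is 2.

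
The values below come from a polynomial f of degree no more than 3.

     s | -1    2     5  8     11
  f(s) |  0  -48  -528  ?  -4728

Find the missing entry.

The 4 known points determine the degree-3 polynomial uniquely.
Write f(s) = as^3 + bs^2 + cs + d. Substituting each data point gives a linear system:
  -a + b - c + d = 0
  8a + 4b + 2c + d = -48
  125a + 25b + 5c + d = -528
  1331a + 121b + 11c + d = -4728
Solving the system yields a = -3, b = -6, c = -1, d = 2.
So f(s) = -3s³ - 6s² - s + 2.
Then f(8) = -1926.

-1926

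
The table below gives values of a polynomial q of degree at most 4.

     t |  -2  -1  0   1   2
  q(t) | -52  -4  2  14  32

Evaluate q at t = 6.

-1516

Write q(t) = at^4 + bt^3 + ct^2 + dt + e. Substituting each data point gives a linear system:
  16a - 8b + 4c - 2d + e = -52
  a - b + c - d + e = -4
  e = 2
  a + b + c + d + e = 14
  16a + 8b + 4c + 2d + e = 32
Solving the system yields a = -2, b = 4, c = 5, d = 5, e = 2.
So q(t) = -2t^4 + 4t^3 + 5t^2 + 5t + 2.
Then q(6) = -1516.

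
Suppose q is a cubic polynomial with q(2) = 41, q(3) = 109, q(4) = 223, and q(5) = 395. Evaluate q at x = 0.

-5

Forward differences of the values at x = 2, 3, 4, 5:
  q  : 41  109  223  395
  Δ  : 68  114  172
  Δ^2: 46  58
  Δ^3: 12
The third differences are constant, confirming degree 3.
Interpolating (Newton forward form) and evaluating at x = 0 gives q(0) = -5.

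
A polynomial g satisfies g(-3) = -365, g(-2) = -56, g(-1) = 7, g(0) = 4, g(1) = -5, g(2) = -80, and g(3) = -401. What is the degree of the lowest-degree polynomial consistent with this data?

4

Forward differences of the values at t = -3, -2, -1, 0, 1, 2, 3:
  g  : -365  -56  7  4  -5  -80  -401
  Δ  : 309  63  -3  -9  -75  -321
  Δ^2: -246  -66  -6  -66  -246
  Δ^3: 180  60  -60  -180
  Δ^4: -120  -120  -120
  Δ^5: 0  0
  Δ^6: 0
The fourth differences are constant (-120) and nonzero, while all higher differences vanish, so the minimal degree is 4.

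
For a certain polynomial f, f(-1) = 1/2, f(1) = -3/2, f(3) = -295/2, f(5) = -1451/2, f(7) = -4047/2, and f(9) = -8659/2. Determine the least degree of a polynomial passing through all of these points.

Forward differences of the values at t = -1, 1, 3, 5, 7, 9:
  f  : 1/2  -3/2  -295/2  -1451/2  -4047/2  -8659/2
  Δ  : -2  -146  -578  -1298  -2306
  Δ^2: -144  -432  -720  -1008
  Δ^3: -288  -288  -288
  Δ^4: 0  0
  Δ^5: 0
The third differences are constant (-288) and nonzero, while all higher differences vanish, so the minimal degree is 3.

3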